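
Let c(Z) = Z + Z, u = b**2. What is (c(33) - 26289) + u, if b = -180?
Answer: 6177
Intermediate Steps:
u = 32400 (u = (-180)**2 = 32400)
c(Z) = 2*Z
(c(33) - 26289) + u = (2*33 - 26289) + 32400 = (66 - 26289) + 32400 = -26223 + 32400 = 6177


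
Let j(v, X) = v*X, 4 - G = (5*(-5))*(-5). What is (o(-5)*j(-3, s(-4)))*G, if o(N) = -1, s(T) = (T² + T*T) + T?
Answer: -10164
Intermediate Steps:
s(T) = T + 2*T² (s(T) = (T² + T²) + T = 2*T² + T = T + 2*T²)
G = -121 (G = 4 - 5*(-5)*(-5) = 4 - (-25)*(-5) = 4 - 1*125 = 4 - 125 = -121)
j(v, X) = X*v
(o(-5)*j(-3, s(-4)))*G = -(-4*(1 + 2*(-4)))*(-3)*(-121) = -(-4*(1 - 8))*(-3)*(-121) = -(-4*(-7))*(-3)*(-121) = -28*(-3)*(-121) = -1*(-84)*(-121) = 84*(-121) = -10164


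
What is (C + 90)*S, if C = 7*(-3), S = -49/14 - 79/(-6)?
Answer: 667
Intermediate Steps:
S = 29/3 (S = -49*1/14 - 79*(-1/6) = -7/2 + 79/6 = 29/3 ≈ 9.6667)
C = -21
(C + 90)*S = (-21 + 90)*(29/3) = 69*(29/3) = 667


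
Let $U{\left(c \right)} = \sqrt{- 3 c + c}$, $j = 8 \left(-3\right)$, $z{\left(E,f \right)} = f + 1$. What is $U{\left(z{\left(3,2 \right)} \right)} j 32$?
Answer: $- 768 i \sqrt{6} \approx - 1881.2 i$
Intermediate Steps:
$z{\left(E,f \right)} = 1 + f$
$j = -24$
$U{\left(c \right)} = \sqrt{2} \sqrt{- c}$ ($U{\left(c \right)} = \sqrt{- 2 c} = \sqrt{2} \sqrt{- c}$)
$U{\left(z{\left(3,2 \right)} \right)} j 32 = \sqrt{2} \sqrt{- (1 + 2)} \left(-24\right) 32 = \sqrt{2} \sqrt{\left(-1\right) 3} \left(-24\right) 32 = \sqrt{2} \sqrt{-3} \left(-24\right) 32 = \sqrt{2} i \sqrt{3} \left(-24\right) 32 = i \sqrt{6} \left(-24\right) 32 = - 24 i \sqrt{6} \cdot 32 = - 768 i \sqrt{6}$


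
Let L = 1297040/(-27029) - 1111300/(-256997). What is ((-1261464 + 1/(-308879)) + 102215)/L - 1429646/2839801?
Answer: 1765805340469019766914809954/66509844606352725143305 ≈ 26550.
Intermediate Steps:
L = -303298061180/6946371913 (L = 1297040*(-1/27029) - 1111300*(-1/256997) = -1297040/27029 + 1111300/256997 = -303298061180/6946371913 ≈ -43.663)
((-1261464 + 1/(-308879)) + 102215)/L - 1429646/2839801 = ((-1261464 + 1/(-308879)) + 102215)/(-303298061180/6946371913) - 1429646/2839801 = ((-1261464 - 1/308879) + 102215)*(-6946371913/303298061180) - 1429646*1/2839801 = (-389639738857/308879 + 102215)*(-6946371913/303298061180) - 1429646/2839801 = -358067671872/308879*(-6946371913/303298061180) - 1429646/2839801 = 621817804711240232784/23420600459804305 - 1429646/2839801 = 1765805340469019766914809954/66509844606352725143305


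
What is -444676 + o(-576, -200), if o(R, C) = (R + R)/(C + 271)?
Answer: -31573148/71 ≈ -4.4469e+5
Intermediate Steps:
o(R, C) = 2*R/(271 + C) (o(R, C) = (2*R)/(271 + C) = 2*R/(271 + C))
-444676 + o(-576, -200) = -444676 + 2*(-576)/(271 - 200) = -444676 + 2*(-576)/71 = -444676 + 2*(-576)*(1/71) = -444676 - 1152/71 = -31573148/71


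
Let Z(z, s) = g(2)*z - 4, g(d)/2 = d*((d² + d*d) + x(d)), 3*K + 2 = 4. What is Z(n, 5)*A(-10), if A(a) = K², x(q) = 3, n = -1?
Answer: -64/3 ≈ -21.333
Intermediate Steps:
K = ⅔ (K = -⅔ + (⅓)*4 = -⅔ + 4/3 = ⅔ ≈ 0.66667)
g(d) = 2*d*(3 + 2*d²) (g(d) = 2*(d*((d² + d*d) + 3)) = 2*(d*((d² + d²) + 3)) = 2*(d*(2*d² + 3)) = 2*(d*(3 + 2*d²)) = 2*d*(3 + 2*d²))
A(a) = 4/9 (A(a) = (⅔)² = 4/9)
Z(z, s) = -4 + 44*z (Z(z, s) = (4*2³ + 6*2)*z - 4 = (4*8 + 12)*z - 4 = (32 + 12)*z - 4 = 44*z - 4 = -4 + 44*z)
Z(n, 5)*A(-10) = (-4 + 44*(-1))*(4/9) = (-4 - 44)*(4/9) = -48*4/9 = -64/3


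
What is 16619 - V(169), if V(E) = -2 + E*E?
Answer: -11940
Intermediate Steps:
V(E) = -2 + E²
16619 - V(169) = 16619 - (-2 + 169²) = 16619 - (-2 + 28561) = 16619 - 1*28559 = 16619 - 28559 = -11940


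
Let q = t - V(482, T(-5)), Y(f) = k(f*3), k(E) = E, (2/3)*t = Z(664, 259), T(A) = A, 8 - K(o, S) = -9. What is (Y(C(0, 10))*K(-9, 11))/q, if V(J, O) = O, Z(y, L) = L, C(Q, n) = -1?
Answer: -102/787 ≈ -0.12961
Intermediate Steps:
K(o, S) = 17 (K(o, S) = 8 - 1*(-9) = 8 + 9 = 17)
t = 777/2 (t = (3/2)*259 = 777/2 ≈ 388.50)
Y(f) = 3*f (Y(f) = f*3 = 3*f)
q = 787/2 (q = 777/2 - 1*(-5) = 777/2 + 5 = 787/2 ≈ 393.50)
(Y(C(0, 10))*K(-9, 11))/q = ((3*(-1))*17)/(787/2) = -3*17*(2/787) = -51*2/787 = -102/787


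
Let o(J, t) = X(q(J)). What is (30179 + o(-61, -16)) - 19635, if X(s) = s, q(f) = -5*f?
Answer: 10849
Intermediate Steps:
o(J, t) = -5*J
(30179 + o(-61, -16)) - 19635 = (30179 - 5*(-61)) - 19635 = (30179 + 305) - 19635 = 30484 - 19635 = 10849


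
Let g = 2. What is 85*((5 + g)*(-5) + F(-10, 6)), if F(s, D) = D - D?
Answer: -2975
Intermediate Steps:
F(s, D) = 0
85*((5 + g)*(-5) + F(-10, 6)) = 85*((5 + 2)*(-5) + 0) = 85*(7*(-5) + 0) = 85*(-35 + 0) = 85*(-35) = -2975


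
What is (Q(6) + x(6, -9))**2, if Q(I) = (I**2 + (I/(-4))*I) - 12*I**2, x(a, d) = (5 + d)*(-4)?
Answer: 151321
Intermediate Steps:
x(a, d) = -20 - 4*d
Q(I) = -45*I**2/4 (Q(I) = (I**2 + (I*(-1/4))*I) - 12*I**2 = (I**2 + (-I/4)*I) - 12*I**2 = (I**2 - I**2/4) - 12*I**2 = 3*I**2/4 - 12*I**2 = -45*I**2/4)
(Q(6) + x(6, -9))**2 = (-45/4*6**2 + (-20 - 4*(-9)))**2 = (-45/4*36 + (-20 + 36))**2 = (-405 + 16)**2 = (-389)**2 = 151321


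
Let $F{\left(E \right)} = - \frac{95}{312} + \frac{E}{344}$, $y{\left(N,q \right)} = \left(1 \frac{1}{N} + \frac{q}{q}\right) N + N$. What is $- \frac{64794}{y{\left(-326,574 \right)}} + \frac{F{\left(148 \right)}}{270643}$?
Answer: $\frac{325399097983}{3269358456} \approx 99.53$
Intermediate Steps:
$y{\left(N,q \right)} = N + N \left(1 + \frac{1}{N}\right)$ ($y{\left(N,q \right)} = \left(\frac{1}{N} + 1\right) N + N = \left(1 + \frac{1}{N}\right) N + N = N \left(1 + \frac{1}{N}\right) + N = N + N \left(1 + \frac{1}{N}\right)$)
$F{\left(E \right)} = - \frac{95}{312} + \frac{E}{344}$ ($F{\left(E \right)} = \left(-95\right) \frac{1}{312} + E \frac{1}{344} = - \frac{95}{312} + \frac{E}{344}$)
$- \frac{64794}{y{\left(-326,574 \right)}} + \frac{F{\left(148 \right)}}{270643} = - \frac{64794}{1 + 2 \left(-326\right)} + \frac{- \frac{95}{312} + \frac{1}{344} \cdot 148}{270643} = - \frac{64794}{1 - 652} + \left(- \frac{95}{312} + \frac{37}{86}\right) \frac{1}{270643} = - \frac{64794}{-651} + \frac{1687}{13416} \cdot \frac{1}{270643} = \left(-64794\right) \left(- \frac{1}{651}\right) + \frac{7}{15066168} = \frac{21598}{217} + \frac{7}{15066168} = \frac{325399097983}{3269358456}$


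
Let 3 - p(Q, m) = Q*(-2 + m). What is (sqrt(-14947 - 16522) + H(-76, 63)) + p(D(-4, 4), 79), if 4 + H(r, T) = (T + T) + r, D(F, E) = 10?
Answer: -721 + I*sqrt(31469) ≈ -721.0 + 177.4*I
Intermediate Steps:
H(r, T) = -4 + r + 2*T (H(r, T) = -4 + ((T + T) + r) = -4 + (2*T + r) = -4 + (r + 2*T) = -4 + r + 2*T)
p(Q, m) = 3 - Q*(-2 + m)
(sqrt(-14947 - 16522) + H(-76, 63)) + p(D(-4, 4), 79) = (sqrt(-14947 - 16522) + (-4 - 76 + 2*63)) + (3 + 2*10 - 1*10*79) = (sqrt(-31469) + (-4 - 76 + 126)) + (3 + 20 - 790) = (I*sqrt(31469) + 46) - 767 = (46 + I*sqrt(31469)) - 767 = -721 + I*sqrt(31469)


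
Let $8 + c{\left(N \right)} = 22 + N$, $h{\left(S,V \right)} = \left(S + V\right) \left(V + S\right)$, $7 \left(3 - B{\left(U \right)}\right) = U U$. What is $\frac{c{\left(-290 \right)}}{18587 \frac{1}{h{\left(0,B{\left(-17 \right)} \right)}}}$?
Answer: $- \frac{19823424}{910763} \approx -21.766$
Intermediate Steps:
$B{\left(U \right)} = 3 - \frac{U^{2}}{7}$ ($B{\left(U \right)} = 3 - \frac{U U}{7} = 3 - \frac{U^{2}}{7}$)
$h{\left(S,V \right)} = \left(S + V\right)^{2}$ ($h{\left(S,V \right)} = \left(S + V\right) \left(S + V\right) = \left(S + V\right)^{2}$)
$c{\left(N \right)} = 14 + N$ ($c{\left(N \right)} = -8 + \left(22 + N\right) = 14 + N$)
$\frac{c{\left(-290 \right)}}{18587 \frac{1}{h{\left(0,B{\left(-17 \right)} \right)}}} = \frac{14 - 290}{18587 \frac{1}{\left(0 + \left(3 - \frac{\left(-17\right)^{2}}{7}\right)\right)^{2}}} = - \frac{276}{18587 \frac{1}{\left(0 + \left(3 - \frac{289}{7}\right)\right)^{2}}} = - \frac{276}{18587 \frac{1}{\left(0 - \frac{268}{7}\right)^{2}}} = - \frac{276}{18587 \frac{1}{\left(- \frac{268}{7}\right)^{2}}} = - \frac{276}{18587 \frac{1}{\frac{71824}{49}}} = - \frac{276}{18587 \cdot \frac{49}{71824}} = - \frac{276}{\frac{910763}{71824}} = \left(-276\right) \frac{71824}{910763} = - \frac{19823424}{910763}$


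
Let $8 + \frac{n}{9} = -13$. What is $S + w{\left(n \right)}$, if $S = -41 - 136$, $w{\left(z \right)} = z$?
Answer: $-366$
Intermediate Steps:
$n = -189$ ($n = -72 + 9 \left(-13\right) = -72 - 117 = -189$)
$S = -177$
$S + w{\left(n \right)} = -177 - 189 = -366$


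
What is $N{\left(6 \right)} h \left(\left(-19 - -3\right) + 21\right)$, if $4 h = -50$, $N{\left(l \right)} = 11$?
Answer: $- \frac{1375}{2} \approx -687.5$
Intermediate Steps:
$h = - \frac{25}{2}$ ($h = \frac{1}{4} \left(-50\right) = - \frac{25}{2} \approx -12.5$)
$N{\left(6 \right)} h \left(\left(-19 - -3\right) + 21\right) = 11 \left(- \frac{25}{2}\right) \left(\left(-19 - -3\right) + 21\right) = - \frac{275 \left(\left(-19 + 3\right) + 21\right)}{2} = - \frac{275 \left(-16 + 21\right)}{2} = \left(- \frac{275}{2}\right) 5 = - \frac{1375}{2}$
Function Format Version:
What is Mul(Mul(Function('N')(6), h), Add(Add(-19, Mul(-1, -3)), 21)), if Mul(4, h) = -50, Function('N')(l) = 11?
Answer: Rational(-1375, 2) ≈ -687.50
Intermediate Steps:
h = Rational(-25, 2) (h = Mul(Rational(1, 4), -50) = Rational(-25, 2) ≈ -12.500)
Mul(Mul(Function('N')(6), h), Add(Add(-19, Mul(-1, -3)), 21)) = Mul(Mul(11, Rational(-25, 2)), Add(Add(-19, Mul(-1, -3)), 21)) = Mul(Rational(-275, 2), Add(Add(-19, 3), 21)) = Mul(Rational(-275, 2), Add(-16, 21)) = Mul(Rational(-275, 2), 5) = Rational(-1375, 2)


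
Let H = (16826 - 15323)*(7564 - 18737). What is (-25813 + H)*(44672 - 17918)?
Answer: -449971031328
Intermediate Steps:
H = -16793019 (H = 1503*(-11173) = -16793019)
(-25813 + H)*(44672 - 17918) = (-25813 - 16793019)*(44672 - 17918) = -16818832*26754 = -449971031328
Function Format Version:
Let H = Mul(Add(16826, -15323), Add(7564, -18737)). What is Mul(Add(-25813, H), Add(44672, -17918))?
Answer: -449971031328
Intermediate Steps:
H = -16793019 (H = Mul(1503, -11173) = -16793019)
Mul(Add(-25813, H), Add(44672, -17918)) = Mul(Add(-25813, -16793019), Add(44672, -17918)) = Mul(-16818832, 26754) = -449971031328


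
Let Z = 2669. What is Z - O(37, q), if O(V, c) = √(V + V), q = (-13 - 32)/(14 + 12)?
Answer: 2669 - √74 ≈ 2660.4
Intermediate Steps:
q = -45/26 ≈ -1.7308
O(V, c) = √2*√V (O(V, c) = √(2*V) = √2*√V)
Z - O(37, q) = 2669 - √2*√37 = 2669 - √74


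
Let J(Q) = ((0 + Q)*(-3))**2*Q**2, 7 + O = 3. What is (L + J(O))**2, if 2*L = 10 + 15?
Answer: 21464689/4 ≈ 5.3662e+6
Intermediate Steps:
O = -4 (O = -7 + 3 = -4)
J(Q) = 9*Q**4 (J(Q) = (Q*(-3))**2*Q**2 = (-3*Q)**2*Q**2 = (9*Q**2)*Q**2 = 9*Q**4)
L = 25/2 (L = (10 + 15)/2 = (1/2)*25 = 25/2 ≈ 12.500)
(L + J(O))**2 = (25/2 + 9*(-4)**4)**2 = (25/2 + 9*256)**2 = (25/2 + 2304)**2 = (4633/2)**2 = 21464689/4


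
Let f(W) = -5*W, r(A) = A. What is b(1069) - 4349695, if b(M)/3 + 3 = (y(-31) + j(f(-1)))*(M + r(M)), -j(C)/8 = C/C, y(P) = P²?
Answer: 1762838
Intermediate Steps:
j(C) = -8 (j(C) = -8*C/C = -8*1 = -8)
b(M) = -9 + 5718*M (b(M) = -9 + 3*(((-31)² - 8)*(M + M)) = -9 + 3*((961 - 8)*(2*M)) = -9 + 3*(953*(2*M)) = -9 + 3*(1906*M) = -9 + 5718*M)
b(1069) - 4349695 = (-9 + 5718*1069) - 4349695 = (-9 + 6112542) - 4349695 = 6112533 - 4349695 = 1762838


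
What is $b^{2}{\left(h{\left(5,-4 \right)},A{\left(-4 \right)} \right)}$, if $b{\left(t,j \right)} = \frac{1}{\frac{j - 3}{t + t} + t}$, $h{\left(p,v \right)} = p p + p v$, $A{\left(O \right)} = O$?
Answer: $\frac{100}{1849} \approx 0.054083$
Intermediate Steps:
$h{\left(p,v \right)} = p^{2} + p v$
$b{\left(t,j \right)} = \frac{1}{t + \frac{-3 + j}{2 t}}$ ($b{\left(t,j \right)} = \frac{1}{\frac{-3 + j}{2 t} + t} = \frac{1}{t + \frac{-3 + j}{2 t}}$)
$b^{2}{\left(h{\left(5,-4 \right)},A{\left(-4 \right)} \right)} = \left(\frac{2 \cdot 5 \left(5 - 4\right)}{-3 - 4 + 2 \left(5 \left(5 - 4\right)\right)^{2}}\right)^{2} = \left(\frac{2 \cdot 5 \cdot 1}{-3 - 4 + 2 \left(5 \cdot 1\right)^{2}}\right)^{2} = \left(2 \cdot 5 \frac{1}{-3 - 4 + 2 \cdot 5^{2}}\right)^{2} = \left(2 \cdot 5 \frac{1}{-3 - 4 + 2 \cdot 25}\right)^{2} = \left(2 \cdot 5 \frac{1}{-3 - 4 + 50}\right)^{2} = \left(2 \cdot 5 \cdot \frac{1}{43}\right)^{2} = \left(\frac{10}{43}\right)^{2} = \frac{100}{1849}$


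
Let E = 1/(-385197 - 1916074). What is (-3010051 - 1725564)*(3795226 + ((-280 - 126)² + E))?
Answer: -43156492199863597615/2301271 ≈ -1.8753e+13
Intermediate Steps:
E = -1/2301271 (E = 1/(-2301271) = -1/2301271 ≈ -4.3454e-7)
(-3010051 - 1725564)*(3795226 + ((-280 - 126)² + E)) = (-3010051 - 1725564)*(3795226 + ((-280 - 126)² - 1/2301271)) = -4735615*(3795226 + ((-406)² - 1/2301271)) = -4735615*(3795226 + (164836 - 1/2301271)) = -4735615*(3795226 + 379332306555/2301271) = -4735615*9113175838801/2301271 = -43156492199863597615/2301271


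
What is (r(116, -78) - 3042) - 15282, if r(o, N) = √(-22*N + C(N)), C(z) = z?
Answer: -18324 + 3*√182 ≈ -18284.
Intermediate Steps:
r(o, N) = √21*√(-N) (r(o, N) = √(-22*N + N) = √(-21*N) = √21*√(-N))
(r(116, -78) - 3042) - 15282 = (√21*√(-1*(-78)) - 3042) - 15282 = (√21*√78 - 3042) - 15282 = (3*√182 - 3042) - 15282 = (-3042 + 3*√182) - 15282 = -18324 + 3*√182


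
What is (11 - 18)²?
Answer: 49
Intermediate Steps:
(11 - 18)² = (-7)² = 49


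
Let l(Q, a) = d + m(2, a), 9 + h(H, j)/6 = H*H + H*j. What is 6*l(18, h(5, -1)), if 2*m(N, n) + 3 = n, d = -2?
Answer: 177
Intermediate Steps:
m(N, n) = -3/2 + n/2
h(H, j) = -54 + 6*H**2 + 6*H*j (h(H, j) = -54 + 6*(H*H + H*j) = -54 + 6*(H**2 + H*j) = -54 + (6*H**2 + 6*H*j) = -54 + 6*H**2 + 6*H*j)
l(Q, a) = -7/2 + a/2 (l(Q, a) = -2 + (-3/2 + a/2) = -7/2 + a/2)
6*l(18, h(5, -1)) = 6*(-7/2 + (-54 + 6*5**2 + 6*5*(-1))/2) = 6*(-7/2 + (-54 + 6*25 - 30)/2) = 6*(-7/2 + (-54 + 150 - 30)/2) = 6*(-7/2 + (1/2)*66) = 6*(-7/2 + 33) = 6*(59/2) = 177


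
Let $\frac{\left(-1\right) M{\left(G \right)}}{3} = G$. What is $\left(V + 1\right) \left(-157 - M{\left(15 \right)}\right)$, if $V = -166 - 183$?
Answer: $38976$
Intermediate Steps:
$M{\left(G \right)} = - 3 G$
$V = -349$ ($V = -166 - 183 = -349$)
$\left(V + 1\right) \left(-157 - M{\left(15 \right)}\right) = \left(-349 + 1\right) \left(-157 - \left(-3\right) 15\right) = - 348 \left(-157 - -45\right) = - 348 \left(-157 + 45\right) = \left(-348\right) \left(-112\right) = 38976$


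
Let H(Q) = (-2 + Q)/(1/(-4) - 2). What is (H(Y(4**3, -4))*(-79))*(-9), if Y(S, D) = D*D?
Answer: -4424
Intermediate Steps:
Y(S, D) = D**2
H(Q) = 8/9 - 4*Q/9 (H(Q) = (-2 + Q)/(-1/4 - 2) = (-2 + Q)/(-9/4) = (-2 + Q)*(-4/9) = 8/9 - 4*Q/9)
(H(Y(4**3, -4))*(-79))*(-9) = ((8/9 - 4/9*(-4)**2)*(-79))*(-9) = ((8/9 - 4/9*16)*(-79))*(-9) = ((8/9 - 64/9)*(-79))*(-9) = -56/9*(-79)*(-9) = (4424/9)*(-9) = -4424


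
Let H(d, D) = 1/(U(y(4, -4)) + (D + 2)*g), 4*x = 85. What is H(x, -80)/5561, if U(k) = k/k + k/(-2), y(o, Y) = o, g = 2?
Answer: -1/873077 ≈ -1.1454e-6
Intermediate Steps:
U(k) = 1 - k/2 (U(k) = 1 + k*(-1/2) = 1 - k/2)
x = 85/4 (x = (1/4)*85 = 85/4 ≈ 21.250)
H(d, D) = 1/(3 + 2*D) (H(d, D) = 1/((1 - 1/2*4) + (D + 2)*2) = 1/((1 - 2) + (2 + D)*2) = 1/(-1 + (4 + 2*D)) = 1/(3 + 2*D))
H(x, -80)/5561 = 1/((3 + 2*(-80))*5561) = (1/5561)/(3 - 160) = (1/5561)/(-157) = -1/157*1/5561 = -1/873077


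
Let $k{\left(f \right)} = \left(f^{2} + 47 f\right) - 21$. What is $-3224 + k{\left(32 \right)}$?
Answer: $-717$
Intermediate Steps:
$k{\left(f \right)} = -21 + f^{2} + 47 f$
$-3224 + k{\left(32 \right)} = -3224 + \left(-21 + 32^{2} + 47 \cdot 32\right) = -3224 + \left(-21 + 1024 + 1504\right) = -3224 + 2507 = -717$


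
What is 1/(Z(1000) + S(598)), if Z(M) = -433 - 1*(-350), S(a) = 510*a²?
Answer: 1/182377957 ≈ 5.4831e-9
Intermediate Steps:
Z(M) = -83 (Z(M) = -433 + 350 = -83)
1/(Z(1000) + S(598)) = 1/(-83 + 510*598²) = 1/(-83 + 510*357604) = 1/(-83 + 182378040) = 1/182377957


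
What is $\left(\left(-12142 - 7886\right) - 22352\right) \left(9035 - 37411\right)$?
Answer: $1202574880$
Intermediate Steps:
$\left(\left(-12142 - 7886\right) - 22352\right) \left(9035 - 37411\right) = \left(\left(-12142 - 7886\right) - 22352\right) \left(-28376\right) = \left(-20028 - 22352\right) \left(-28376\right) = \left(-42380\right) \left(-28376\right) = 1202574880$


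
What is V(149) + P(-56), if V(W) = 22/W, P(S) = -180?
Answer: -26798/149 ≈ -179.85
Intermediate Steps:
V(149) + P(-56) = 22/149 - 180 = -26798/149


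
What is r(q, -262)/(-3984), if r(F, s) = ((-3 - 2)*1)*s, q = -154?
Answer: -655/1992 ≈ -0.32882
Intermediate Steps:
r(F, s) = -5*s (r(F, s) = (-5*1)*s = -5*s)
r(q, -262)/(-3984) = -5*(-262)/(-3984) = 1310*(-1/3984) = -655/1992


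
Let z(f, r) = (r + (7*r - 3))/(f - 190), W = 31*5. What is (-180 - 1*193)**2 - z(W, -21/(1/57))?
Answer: 4859936/35 ≈ 1.3886e+5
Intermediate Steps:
W = 155
z(f, r) = (-3 + 8*r)/(-190 + f) (z(f, r) = (r + (-3 + 7*r))/(-190 + f) = (-3 + 8*r)/(-190 + f))
(-180 - 1*193)**2 - z(W, -21/(1/57)) = (-180 - 1*193)**2 - (-3 + 8*(-21/(1/57)))/(-190 + 155) = (-180 - 193)**2 - (-3 + 8*(-21/1/57))/(-35) = (-373)**2 - (-1)*(-3 + 8*(-21*57))/35 = 139129 - (-1)*(-3 + 8*(-1197))/35 = 139129 - (-1)*(-3 - 9576)/35 = 139129 - (-1)*(-9579)/35 = 139129 - 1*9579/35 = 139129 - 9579/35 = 4859936/35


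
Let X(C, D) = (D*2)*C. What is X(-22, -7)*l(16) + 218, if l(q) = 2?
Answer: 834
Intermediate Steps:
X(C, D) = 2*C*D (X(C, D) = (2*D)*C = 2*C*D)
X(-22, -7)*l(16) + 218 = (2*(-22)*(-7))*2 + 218 = 308*2 + 218 = 616 + 218 = 834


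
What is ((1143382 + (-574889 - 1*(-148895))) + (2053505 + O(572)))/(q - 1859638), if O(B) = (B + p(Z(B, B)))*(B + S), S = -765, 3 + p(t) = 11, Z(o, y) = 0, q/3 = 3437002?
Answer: 2658953/8451368 ≈ 0.31462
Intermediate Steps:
q = 10311006 (q = 3*3437002 = 10311006)
p(t) = 8 (p(t) = -3 + 11 = 8)
O(B) = (-765 + B)*(8 + B) (O(B) = (B + 8)*(B - 765) = (8 + B)*(-765 + B) = (-765 + B)*(8 + B))
((1143382 + (-574889 - 1*(-148895))) + (2053505 + O(572)))/(q - 1859638) = ((1143382 + (-574889 - 1*(-148895))) + (2053505 + (-6120 + 572² - 757*572)))/(10311006 - 1859638) = ((1143382 + (-574889 + 148895)) + (2053505 + (-6120 + 327184 - 433004)))/8451368 = ((1143382 - 425994) + (2053505 - 111940))*(1/8451368) = (717388 + 1941565)*(1/8451368) = 2658953*(1/8451368) = 2658953/8451368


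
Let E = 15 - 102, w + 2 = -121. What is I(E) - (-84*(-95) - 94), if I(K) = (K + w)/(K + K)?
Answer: -228659/29 ≈ -7884.8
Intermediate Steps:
w = -123 (w = -2 - 121 = -123)
E = -87
I(K) = (-123 + K)/(2*K) (I(K) = (K - 123)/(K + K) = (-123 + K)/((2*K)) = (-123 + K)*(1/(2*K)) = (-123 + K)/(2*K))
I(E) - (-84*(-95) - 94) = (½)*(-123 - 87)/(-87) - (-84*(-95) - 94) = (½)*(-1/87)*(-210) - (7980 - 94) = 35/29 - 1*7886 = 35/29 - 7886 = -228659/29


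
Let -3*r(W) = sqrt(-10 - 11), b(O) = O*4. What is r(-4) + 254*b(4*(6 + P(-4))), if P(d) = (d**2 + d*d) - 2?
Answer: 146304 - I*sqrt(21)/3 ≈ 1.463e+5 - 1.5275*I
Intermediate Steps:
P(d) = -2 + 2*d**2 (P(d) = (d**2 + d**2) - 2 = 2*d**2 - 2 = -2 + 2*d**2)
b(O) = 4*O
r(W) = -I*sqrt(21)/3 (r(W) = -sqrt(-10 - 11)/3 = -I*sqrt(21)/3)
r(-4) + 254*b(4*(6 + P(-4))) = -I*sqrt(21)/3 + 254*(4*(4*(6 + (-2 + 2*(-4)**2)))) = -I*sqrt(21)/3 + 254*(4*(4*(6 + (-2 + 2*16)))) = -I*sqrt(21)/3 + 254*(4*(4*(6 + (-2 + 32)))) = -I*sqrt(21)/3 + 254*(4*(4*(6 + 30))) = -I*sqrt(21)/3 + 254*(4*(4*36)) = -I*sqrt(21)/3 + 254*(4*144) = -I*sqrt(21)/3 + 254*576 = -I*sqrt(21)/3 + 146304 = 146304 - I*sqrt(21)/3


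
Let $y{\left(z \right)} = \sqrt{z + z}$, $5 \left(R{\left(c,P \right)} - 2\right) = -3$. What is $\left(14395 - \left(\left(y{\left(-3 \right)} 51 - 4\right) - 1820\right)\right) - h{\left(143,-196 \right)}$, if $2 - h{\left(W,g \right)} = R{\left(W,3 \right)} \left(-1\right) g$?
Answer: $\frac{82457}{5} - 51 i \sqrt{6} \approx 16491.0 - 124.92 i$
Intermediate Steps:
$R{\left(c,P \right)} = \frac{7}{5}$ ($R{\left(c,P \right)} = 2 + \frac{1}{5} \left(-3\right) = 2 - \frac{3}{5} = \frac{7}{5}$)
$y{\left(z \right)} = \sqrt{2} \sqrt{z}$ ($y{\left(z \right)} = \sqrt{2 z} = \sqrt{2} \sqrt{z}$)
$h{\left(W,g \right)} = 2 + \frac{7 g}{5}$ ($h{\left(W,g \right)} = 2 - \frac{7}{5} \left(-1\right) g = 2 - - \frac{7 g}{5} = 2 + \frac{7 g}{5}$)
$\left(14395 - \left(\left(y{\left(-3 \right)} 51 - 4\right) - 1820\right)\right) - h{\left(143,-196 \right)} = \left(14395 - \left(\left(\sqrt{2} \sqrt{-3} \cdot 51 - 4\right) - 1820\right)\right) - \left(2 + \frac{7}{5} \left(-196\right)\right) = \left(14395 - \left(\left(\sqrt{2} i \sqrt{3} \cdot 51 - 4\right) - 1820\right)\right) - \left(2 - \frac{1372}{5}\right) = \left(14395 - \left(\left(i \sqrt{6} \cdot 51 - 4\right) - 1820\right)\right) - - \frac{1362}{5} = \left(14395 - \left(\left(51 i \sqrt{6} - 4\right) - 1820\right)\right) + \frac{1362}{5} = \left(14395 - \left(\left(-4 + 51 i \sqrt{6}\right) - 1820\right)\right) + \frac{1362}{5} = \left(14395 - \left(-1824 + 51 i \sqrt{6}\right)\right) + \frac{1362}{5} = \left(14395 + \left(1824 - 51 i \sqrt{6}\right)\right) + \frac{1362}{5} = \left(16219 - 51 i \sqrt{6}\right) + \frac{1362}{5} = \frac{82457}{5} - 51 i \sqrt{6}$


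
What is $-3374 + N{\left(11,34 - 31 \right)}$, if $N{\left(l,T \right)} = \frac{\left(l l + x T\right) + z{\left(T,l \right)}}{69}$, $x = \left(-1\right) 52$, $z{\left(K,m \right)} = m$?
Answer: $- \frac{77610}{23} \approx -3374.3$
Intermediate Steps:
$x = -52$
$N{\left(l,T \right)} = - \frac{52 T}{69} + \frac{l}{69} + \frac{l^{2}}{69}$ ($N{\left(l,T \right)} = \frac{\left(l l - 52 T\right) + l}{69} = \left(\left(l^{2} - 52 T\right) + l\right) \frac{1}{69} = \left(l + l^{2} - 52 T\right) \frac{1}{69} = - \frac{52 T}{69} + \frac{l}{69} + \frac{l^{2}}{69}$)
$-3374 + N{\left(11,34 - 31 \right)} = -3374 + \left(- \frac{52 \left(34 - 31\right)}{69} + \frac{1}{69} \cdot 11 + \frac{11^{2}}{69}\right) = -3374 + \left(- \frac{52 \left(34 - 31\right)}{69} + \frac{11}{69} + \frac{1}{69} \cdot 121\right) = -3374 + \left(\left(- \frac{52}{69}\right) 3 + \frac{11}{69} + \frac{121}{69}\right) = -3374 + \left(- \frac{52}{23} + \frac{11}{69} + \frac{121}{69}\right) = -3374 - \frac{8}{23} = - \frac{77610}{23}$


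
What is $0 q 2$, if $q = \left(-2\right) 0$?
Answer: $0$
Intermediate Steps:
$q = 0$
$0 q 2 = 0 \cdot 0 \cdot 2 = 0 \cdot 2 = 0$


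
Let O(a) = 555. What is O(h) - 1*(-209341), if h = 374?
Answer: 209896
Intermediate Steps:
O(h) - 1*(-209341) = 555 - 1*(-209341) = 555 + 209341 = 209896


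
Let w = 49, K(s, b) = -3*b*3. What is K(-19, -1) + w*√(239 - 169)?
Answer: 9 + 49*√70 ≈ 418.96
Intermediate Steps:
K(s, b) = -9*b
K(-19, -1) + w*√(239 - 169) = -9*(-1) + 49*√(239 - 169) = 9 + 49*√70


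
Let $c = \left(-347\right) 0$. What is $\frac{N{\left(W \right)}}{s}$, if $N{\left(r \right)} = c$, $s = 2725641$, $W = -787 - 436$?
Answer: $0$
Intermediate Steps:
$W = -1223$ ($W = -787 - 436 = -1223$)
$c = 0$
$N{\left(r \right)} = 0$
$\frac{N{\left(W \right)}}{s} = \frac{0}{2725641} = 0 \cdot \frac{1}{2725641} = 0$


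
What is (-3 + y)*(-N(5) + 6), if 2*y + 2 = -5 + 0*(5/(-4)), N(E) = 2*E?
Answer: 26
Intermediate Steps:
y = -7/2 (y = -1 + (-5 + 0*(5/(-4)))/2 = -1 + (-5 + 0*(5*(-¼)))/2 = -1 + (-5 + 0*(-5/4))/2 = -1 + (-5 + 0)/2 = -1 + (½)*(-5) = -1 - 5/2 = -7/2 ≈ -3.5000)
(-3 + y)*(-N(5) + 6) = (-3 - 7/2)*(-2*5 + 6) = -13*(-1*10 + 6)/2 = -13*(-10 + 6)/2 = -13/2*(-4) = 26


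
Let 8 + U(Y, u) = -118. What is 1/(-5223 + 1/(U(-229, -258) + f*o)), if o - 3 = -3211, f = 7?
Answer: -22582/117945787 ≈ -0.00019146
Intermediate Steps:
U(Y, u) = -126 (U(Y, u) = -8 - 118 = -126)
o = -3208 (o = 3 - 3211 = -3208)
1/(-5223 + 1/(U(-229, -258) + f*o)) = 1/(-5223 + 1/(-126 + 7*(-3208))) = 1/(-5223 + 1/(-126 - 22456)) = 1/(-5223 + 1/(-22582)) = 1/(-5223 - 1/22582) = 1/(-117945787/22582) = -22582/117945787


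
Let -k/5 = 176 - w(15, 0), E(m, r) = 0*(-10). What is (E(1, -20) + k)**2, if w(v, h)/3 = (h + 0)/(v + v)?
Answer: 774400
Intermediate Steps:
E(m, r) = 0
w(v, h) = 3*h/(2*v) (w(v, h) = 3*((h + 0)/(v + v)) = 3*(h/((2*v))) = 3*(h*(1/(2*v))) = 3*(h/(2*v)) = 3*h/(2*v))
k = -880 (k = -5*(176 - 3*0/(2*15)) = -5*(176 - 1*0) = -5*(176 + 0) = -5*176 = -880)
(E(1, -20) + k)**2 = (0 - 880)**2 = (-880)**2 = 774400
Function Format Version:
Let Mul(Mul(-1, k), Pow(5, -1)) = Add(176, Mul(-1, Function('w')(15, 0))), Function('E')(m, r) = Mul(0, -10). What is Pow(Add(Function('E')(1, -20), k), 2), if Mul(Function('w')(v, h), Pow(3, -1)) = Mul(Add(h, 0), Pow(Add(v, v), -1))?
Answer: 774400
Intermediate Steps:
Function('E')(m, r) = 0
Function('w')(v, h) = Mul(Rational(3, 2), h, Pow(v, -1)) (Function('w')(v, h) = Mul(3, Mul(Add(h, 0), Pow(Add(v, v), -1))) = Mul(3, Mul(h, Pow(Mul(2, v), -1))) = Mul(3, Mul(h, Mul(Rational(1, 2), Pow(v, -1)))) = Mul(3, Mul(Rational(1, 2), h, Pow(v, -1))) = Mul(Rational(3, 2), h, Pow(v, -1)))
k = -880 (k = Mul(-5, Add(176, Mul(-1, Mul(Rational(3, 2), 0, Pow(15, -1))))) = Mul(-5, Add(176, Mul(-1, Mul(Rational(3, 2), 0, Rational(1, 15))))) = Mul(-5, Add(176, Mul(-1, 0))) = Mul(-5, Add(176, 0)) = Mul(-5, 176) = -880)
Pow(Add(Function('E')(1, -20), k), 2) = Pow(Add(0, -880), 2) = Pow(-880, 2) = 774400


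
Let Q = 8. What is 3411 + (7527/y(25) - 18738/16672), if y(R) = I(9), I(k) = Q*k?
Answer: 87888559/25008 ≈ 3514.4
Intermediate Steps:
I(k) = 8*k
y(R) = 72 (y(R) = 8*9 = 72)
3411 + (7527/y(25) - 18738/16672) = 3411 + (7527/72 - 18738/16672) = 3411 + (7527*(1/72) - 18738*1/16672) = 3411 + (2509/24 - 9369/8336) = 3411 + 2586271/25008 = 87888559/25008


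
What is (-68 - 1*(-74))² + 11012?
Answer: 11048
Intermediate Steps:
(-68 - 1*(-74))² + 11012 = (-68 + 74)² + 11012 = 6² + 11012 = 36 + 11012 = 11048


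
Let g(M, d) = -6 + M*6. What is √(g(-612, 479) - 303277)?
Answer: I*√306955 ≈ 554.04*I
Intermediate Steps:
g(M, d) = -6 + 6*M
√(g(-612, 479) - 303277) = √((-6 + 6*(-612)) - 303277) = √((-6 - 3672) - 303277) = √(-3678 - 303277) = √(-306955) = I*√306955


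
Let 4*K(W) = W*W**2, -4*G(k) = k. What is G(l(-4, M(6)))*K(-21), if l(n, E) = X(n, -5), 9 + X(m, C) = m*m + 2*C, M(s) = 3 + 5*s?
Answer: -27783/16 ≈ -1736.4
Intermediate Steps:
X(m, C) = -9 + m**2 + 2*C (X(m, C) = -9 + (m*m + 2*C) = -9 + (m**2 + 2*C) = -9 + m**2 + 2*C)
l(n, E) = -19 + n**2 (l(n, E) = -9 + n**2 + 2*(-5) = -9 + n**2 - 10 = -19 + n**2)
G(k) = -k/4
K(W) = W**3/4 (K(W) = (W*W**2)/4 = W**3/4)
G(l(-4, M(6)))*K(-21) = (-(-19 + (-4)**2)/4)*((1/4)*(-21)**3) = (-(-19 + 16)/4)*((1/4)*(-9261)) = -1/4*(-3)*(-9261/4) = (3/4)*(-9261/4) = -27783/16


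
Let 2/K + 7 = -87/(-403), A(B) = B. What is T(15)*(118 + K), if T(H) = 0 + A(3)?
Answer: 482709/1367 ≈ 353.12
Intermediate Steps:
T(H) = 3 (T(H) = 0 + 3 = 3)
K = -403/1367 (K = 2/(-7 - 87/(-403)) = 2/(-7 - 87*(-1/403)) = 2/(-7 + 87/403) = 2/(-2734/403) = 2*(-403/2734) = -403/1367 ≈ -0.29481)
T(15)*(118 + K) = 3*(118 - 403/1367) = 3*(160903/1367) = 482709/1367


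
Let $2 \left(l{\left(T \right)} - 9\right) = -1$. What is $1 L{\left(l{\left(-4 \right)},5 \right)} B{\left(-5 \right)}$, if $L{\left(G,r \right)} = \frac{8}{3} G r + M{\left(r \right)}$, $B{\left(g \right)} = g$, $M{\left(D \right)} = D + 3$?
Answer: $- \frac{1820}{3} \approx -606.67$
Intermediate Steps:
$M{\left(D \right)} = 3 + D$
$l{\left(T \right)} = \frac{17}{2}$ ($l{\left(T \right)} = 9 + \frac{1}{2} \left(-1\right) = 9 - \frac{1}{2} = \frac{17}{2}$)
$L{\left(G,r \right)} = 3 + r + \frac{8 G r}{3}$ ($L{\left(G,r \right)} = \frac{8}{3} G r + \left(3 + r\right) = 8 \cdot \frac{1}{3} G r + \left(3 + r\right) = \frac{8 G}{3} r + \left(3 + r\right) = \frac{8 G r}{3} + \left(3 + r\right) = 3 + r + \frac{8 G r}{3}$)
$1 L{\left(l{\left(-4 \right)},5 \right)} B{\left(-5 \right)} = 1 \left(3 + 5 + \frac{8}{3} \cdot \frac{17}{2} \cdot 5\right) \left(-5\right) = 1 \left(3 + 5 + \frac{340}{3}\right) \left(-5\right) = 1 \cdot \frac{364}{3} \left(-5\right) = \frac{364}{3} \left(-5\right) = - \frac{1820}{3}$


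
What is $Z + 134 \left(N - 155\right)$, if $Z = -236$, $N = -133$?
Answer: $-38828$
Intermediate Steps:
$Z + 134 \left(N - 155\right) = -236 + 134 \left(-133 - 155\right) = -236 + 134 \left(-288\right) = -236 - 38592 = -38828$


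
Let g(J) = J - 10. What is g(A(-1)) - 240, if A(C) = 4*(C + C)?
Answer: -258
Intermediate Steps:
A(C) = 8*C (A(C) = 4*(2*C) = 8*C)
g(J) = -10 + J
g(A(-1)) - 240 = (-10 + 8*(-1)) - 240 = (-10 - 8) - 240 = -18 - 240 = -258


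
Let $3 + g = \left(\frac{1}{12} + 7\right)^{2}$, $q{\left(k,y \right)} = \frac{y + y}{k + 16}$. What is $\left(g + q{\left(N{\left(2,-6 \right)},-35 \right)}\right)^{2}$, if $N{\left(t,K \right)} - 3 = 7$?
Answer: $\frac{6933726361}{3504384} \approx 1978.6$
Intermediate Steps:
$N{\left(t,K \right)} = 10$ ($N{\left(t,K \right)} = 3 + 7 = 10$)
$q{\left(k,y \right)} = \frac{2 y}{16 + k}$
$g = \frac{6793}{144}$ ($g = -3 + \left(\frac{1}{12} + 7\right)^{2} = -3 + \left(\frac{85}{12}\right)^{2} = -3 + \frac{7225}{144} = \frac{6793}{144} \approx 47.174$)
$\left(g + q{\left(N{\left(2,-6 \right)},-35 \right)}\right)^{2} = \left(\frac{6793}{144} + 2 \left(-35\right) \frac{1}{16 + 10}\right)^{2} = \left(\frac{6793}{144} + 2 \left(-35\right) \frac{1}{26}\right)^{2} = \left(\frac{6793}{144} - \frac{35}{13}\right)^{2} = \left(\frac{83269}{1872}\right)^{2} = \frac{6933726361}{3504384}$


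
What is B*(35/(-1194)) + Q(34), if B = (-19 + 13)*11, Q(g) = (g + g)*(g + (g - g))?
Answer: 460473/199 ≈ 2313.9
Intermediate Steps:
Q(g) = 2*g² (Q(g) = (2*g)*(g + 0) = (2*g)*g = 2*g²)
B = -66 (B = -6*11 = -66)
B*(35/(-1194)) + Q(34) = -2310/(-1194) + 2*34² = -2310*(-1)/1194 + 2*1156 = -66*(-35/1194) + 2312 = 385/199 + 2312 = 460473/199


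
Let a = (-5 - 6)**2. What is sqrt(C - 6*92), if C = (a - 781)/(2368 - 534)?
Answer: I*sqrt(464473338)/917 ≈ 23.502*I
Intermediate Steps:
a = 121 (a = (-11)**2 = 121)
C = -330/917 (C = (121 - 781)/(2368 - 534) = -660/1834 = -660*1/1834 = -330/917 ≈ -0.35987)
sqrt(C - 6*92) = sqrt(-330/917 - 6*92) = sqrt(-330/917 - 552) = sqrt(-506514/917) = I*sqrt(464473338)/917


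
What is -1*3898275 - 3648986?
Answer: -7547261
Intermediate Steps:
-1*3898275 - 3648986 = -3898275 - 3648986 = -7547261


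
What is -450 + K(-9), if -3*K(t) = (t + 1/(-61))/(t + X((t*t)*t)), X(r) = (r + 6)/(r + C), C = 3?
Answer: -159645050/354471 ≈ -450.38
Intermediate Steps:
X(r) = (6 + r)/(3 + r) (X(r) = (r + 6)/(r + 3) = (6 + r)/(3 + r))
K(t) = -(-1/61 + t)/(3*(t + (6 + t³)/(3 + t³))) (K(t) = -(t + 1/(-61))/(3*(t + (6 + (t*t)*t)/(3 + (t*t)*t))) = -(t - 1/61)/(3*(t + (6 + t²*t)/(3 + t²*t))) = -(-1/61 + t)/(3*(t + (6 + t³)/(3 + t³))))
-450 + K(-9) = -450 - (-1 + 61*(-9))*(3 + (-9)³)/(1098 + 183*(-9)³ + 183*(-9)*(3 + (-9)³)) = -450 - (-1 - 549)*(3 - 729)/(1098 + 183*(-729) + 183*(-9)*(3 - 729)) = -450 - 1*(-550)*(-726)/(1098 - 133407 + 183*(-9)*(-726)) = -450 - 1*(-550)*(-726)/(1098 - 133407 + 1195722) = -450 - 1*(-550)*(-726)/1063413 = -450 - 1*1/1063413*(-550)*(-726) = -450 - 133100/354471 = -159645050/354471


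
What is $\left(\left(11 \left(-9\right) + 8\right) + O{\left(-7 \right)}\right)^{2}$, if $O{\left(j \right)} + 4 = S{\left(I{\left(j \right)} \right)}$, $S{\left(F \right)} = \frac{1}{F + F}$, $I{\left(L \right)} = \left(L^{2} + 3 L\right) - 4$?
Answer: $\frac{20784481}{2304} \approx 9021.0$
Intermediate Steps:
$I{\left(L \right)} = -4 + L^{2} + 3 L$
$S{\left(F \right)} = \frac{1}{2 F}$
$O{\left(j \right)} = -4 + \frac{1}{2 \left(-4 + j^{2} + 3 j\right)}$
$\left(\left(11 \left(-9\right) + 8\right) + O{\left(-7 \right)}\right)^{2} = \left(\left(11 \left(-9\right) + 8\right) + \frac{33 - -168 - 8 \left(-7\right)^{2}}{2 \left(-4 + \left(-7\right)^{2} + 3 \left(-7\right)\right)}\right)^{2} = \left(\left(-99 + 8\right) + \frac{33 + 168 - 392}{2 \left(-4 + 49 - 21\right)}\right)^{2} = \left(-91 + \frac{33 + 168 - 392}{2 \cdot 24}\right)^{2} = \left(-91 + \frac{1}{2} \cdot \frac{1}{24} \left(-191\right)\right)^{2} = \left(-91 - \frac{191}{48}\right)^{2} = \left(- \frac{4559}{48}\right)^{2} = \frac{20784481}{2304}$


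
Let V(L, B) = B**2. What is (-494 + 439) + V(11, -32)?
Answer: 969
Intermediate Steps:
(-494 + 439) + V(11, -32) = (-494 + 439) + (-32)**2 = -55 + 1024 = 969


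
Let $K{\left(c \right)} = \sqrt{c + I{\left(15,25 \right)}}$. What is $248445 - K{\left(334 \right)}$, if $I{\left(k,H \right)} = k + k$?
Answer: $248445 - 2 \sqrt{91} \approx 2.4843 \cdot 10^{5}$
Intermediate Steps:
$I{\left(k,H \right)} = 2 k$
$K{\left(c \right)} = \sqrt{30 + c}$ ($K{\left(c \right)} = \sqrt{c + 2 \cdot 15} = \sqrt{c + 30} = \sqrt{30 + c}$)
$248445 - K{\left(334 \right)} = 248445 - \sqrt{30 + 334} = 248445 - \sqrt{364} = 248445 - 2 \sqrt{91}$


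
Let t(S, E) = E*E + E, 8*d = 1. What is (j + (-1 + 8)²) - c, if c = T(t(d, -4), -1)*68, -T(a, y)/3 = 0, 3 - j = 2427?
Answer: -2375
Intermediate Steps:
d = ⅛ (d = (⅛)*1 = ⅛ ≈ 0.12500)
t(S, E) = E + E² (t(S, E) = E² + E = E + E²)
j = -2424 (j = 3 - 1*2427 = 3 - 2427 = -2424)
T(a, y) = 0 (T(a, y) = -3*0 = 0)
c = 0 (c = 0*68 = 0)
(j + (-1 + 8)²) - c = (-2424 + (-1 + 8)²) - 1*0 = (-2424 + 7²) + 0 = (-2424 + 49) + 0 = -2375 + 0 = -2375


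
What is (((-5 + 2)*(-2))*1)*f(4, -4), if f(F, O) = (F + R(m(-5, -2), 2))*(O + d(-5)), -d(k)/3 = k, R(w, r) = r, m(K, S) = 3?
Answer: 396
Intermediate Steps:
d(k) = -3*k
f(F, O) = (2 + F)*(15 + O) (f(F, O) = (F + 2)*(O - 3*(-5)) = (2 + F)*(O + 15) = (2 + F)*(15 + O))
(((-5 + 2)*(-2))*1)*f(4, -4) = (((-5 + 2)*(-2))*1)*(30 + 2*(-4) + 15*4 + 4*(-4)) = (-3*(-2)*1)*(30 - 8 + 60 - 16) = (6*1)*66 = 6*66 = 396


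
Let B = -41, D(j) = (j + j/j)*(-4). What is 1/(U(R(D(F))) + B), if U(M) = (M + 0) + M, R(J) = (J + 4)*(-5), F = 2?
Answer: 1/39 ≈ 0.025641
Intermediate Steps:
D(j) = -4 - 4*j (D(j) = (j + 1)*(-4) = (1 + j)*(-4) = -4 - 4*j)
R(J) = -20 - 5*J (R(J) = (4 + J)*(-5) = -20 - 5*J)
U(M) = 2*M (U(M) = M + M = 2*M)
1/(U(R(D(F))) + B) = 1/(2*(-20 - 5*(-4 - 4*2)) - 41) = 1/(2*(-20 - 5*(-4 - 8)) - 41) = 1/(2*(-20 - 5*(-12)) - 41) = 1/(2*(-20 + 60) - 41) = 1/(2*40 - 41) = 1/(80 - 41) = 1/39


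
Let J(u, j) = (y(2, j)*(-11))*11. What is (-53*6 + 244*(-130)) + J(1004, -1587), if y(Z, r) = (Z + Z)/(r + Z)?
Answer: -50779746/1585 ≈ -32038.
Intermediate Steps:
y(Z, r) = 2*Z/(Z + r) (y(Z, r) = (2*Z)/(Z + r) = 2*Z/(Z + r))
J(u, j) = -484/(2 + j) (J(u, j) = ((2*2/(2 + j))*(-11))*11 = ((4/(2 + j))*(-11))*11 = -44/(2 + j)*11 = -484/(2 + j))
(-53*6 + 244*(-130)) + J(1004, -1587) = (-53*6 + 244*(-130)) - 484/(2 - 1587) = (-318 - 31720) - 484/(-1585) = -32038 - 484*(-1/1585) = -32038 + 484/1585 = -50779746/1585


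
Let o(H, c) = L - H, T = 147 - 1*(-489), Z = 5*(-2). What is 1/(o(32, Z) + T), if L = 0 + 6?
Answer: 1/610 ≈ 0.0016393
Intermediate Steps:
Z = -10
L = 6
T = 636 (T = 147 + 489 = 636)
o(H, c) = 6 - H
1/(o(32, Z) + T) = 1/((6 - 1*32) + 636) = 1/((6 - 32) + 636) = 1/(-26 + 636) = 1/610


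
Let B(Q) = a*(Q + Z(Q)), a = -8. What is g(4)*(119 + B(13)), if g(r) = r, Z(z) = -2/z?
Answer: 844/13 ≈ 64.923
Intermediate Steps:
B(Q) = -8*Q + 16/Q (B(Q) = -8*(Q - 2/Q) = -8*Q + 16/Q)
g(4)*(119 + B(13)) = 4*(119 + (-8*13 + 16/13)) = 4*(119 + (-104 + 16*(1/13))) = 4*(119 + (-104 + 16/13)) = 4*(119 - 1336/13) = 4*(211/13) = 844/13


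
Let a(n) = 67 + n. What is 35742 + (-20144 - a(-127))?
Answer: 15658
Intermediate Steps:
35742 + (-20144 - a(-127)) = 35742 + (-20144 - (67 - 127)) = 35742 + (-20144 - 1*(-60)) = 35742 + (-20144 + 60) = 35742 - 20084 = 15658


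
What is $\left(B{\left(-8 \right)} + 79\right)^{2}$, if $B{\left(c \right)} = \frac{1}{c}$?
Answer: $\frac{398161}{64} \approx 6221.3$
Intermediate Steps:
$\left(B{\left(-8 \right)} + 79\right)^{2} = \left(\frac{1}{-8} + 79\right)^{2} = \left(- \frac{1}{8} + 79\right)^{2} = \left(\frac{631}{8}\right)^{2} = \frac{398161}{64}$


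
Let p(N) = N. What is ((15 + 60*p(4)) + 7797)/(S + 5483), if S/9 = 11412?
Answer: 8052/108191 ≈ 0.074424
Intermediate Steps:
S = 102708 (S = 9*11412 = 102708)
((15 + 60*p(4)) + 7797)/(S + 5483) = ((15 + 60*4) + 7797)/(102708 + 5483) = ((15 + 240) + 7797)/108191 = (255 + 7797)*(1/108191) = 8052*(1/108191) = 8052/108191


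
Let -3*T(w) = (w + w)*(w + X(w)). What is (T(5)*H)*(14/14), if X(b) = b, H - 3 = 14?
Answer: -1700/3 ≈ -566.67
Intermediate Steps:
H = 17 (H = 3 + 14 = 17)
T(w) = -4*w**2/3 (T(w) = -(w + w)*(w + w)/3 = -2*w*2*w/3 = -4*w**2/3)
(T(5)*H)*(14/14) = (-4/3*5**2*17)*(14/14) = (-4/3*25*17)*(14*(1/14)) = -100/3*17*1 = -1700/3*1 = -1700/3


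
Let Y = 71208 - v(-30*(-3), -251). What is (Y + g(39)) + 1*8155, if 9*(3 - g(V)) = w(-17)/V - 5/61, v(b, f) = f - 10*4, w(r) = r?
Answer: 1705537259/21411 ≈ 79657.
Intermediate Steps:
v(b, f) = -40 + f (v(b, f) = f - 40 = -40 + f)
Y = 71499 (Y = 71208 - (-40 - 251) = 71208 - 1*(-291) = 71208 + 291 = 71499)
g(V) = 1652/549 + 17/(9*V) (g(V) = 3 - (-17/V - 5/61)/9 = 3 - (-5/61 - 17/V)/9 = 3 + (5/549 + 17/(9*V)) = 1652/549 + 17/(9*V))
(Y + g(39)) + 1*8155 = (71499 + (1/549)*(1037 + 1652*39)/39) + 1*8155 = (71499 + (1/549)*(1/39)*(1037 + 64428)) + 8155 = (71499 + (1/549)*(1/39)*65465) + 8155 = (71499 + 65465/21411) + 8155 = 1530930554/21411 + 8155 = 1705537259/21411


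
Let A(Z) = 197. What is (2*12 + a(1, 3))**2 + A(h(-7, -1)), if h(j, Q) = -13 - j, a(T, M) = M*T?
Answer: 926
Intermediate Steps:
(2*12 + a(1, 3))**2 + A(h(-7, -1)) = (2*12 + 3*1)**2 + 197 = (24 + 3)**2 + 197 = 27**2 + 197 = 729 + 197 = 926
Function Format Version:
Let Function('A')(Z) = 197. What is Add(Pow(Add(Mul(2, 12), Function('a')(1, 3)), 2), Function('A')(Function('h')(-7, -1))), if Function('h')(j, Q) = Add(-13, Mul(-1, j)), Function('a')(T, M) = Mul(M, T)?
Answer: 926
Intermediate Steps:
Add(Pow(Add(Mul(2, 12), Function('a')(1, 3)), 2), Function('A')(Function('h')(-7, -1))) = Add(Pow(Add(Mul(2, 12), Mul(3, 1)), 2), 197) = Add(Pow(Add(24, 3), 2), 197) = Add(Pow(27, 2), 197) = Add(729, 197) = 926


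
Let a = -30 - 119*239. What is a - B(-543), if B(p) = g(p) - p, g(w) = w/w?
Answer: -29015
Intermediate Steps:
g(w) = 1
a = -28471 (a = -30 - 28441 = -28471)
B(p) = 1 - p
a - B(-543) = -28471 - (1 - 1*(-543)) = -28471 - (1 + 543) = -28471 - 1*544 = -28471 - 544 = -29015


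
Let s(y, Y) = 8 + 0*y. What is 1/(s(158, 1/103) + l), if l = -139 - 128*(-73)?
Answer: 1/9213 ≈ 0.00010854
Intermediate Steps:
l = 9205 (l = -139 + 9344 = 9205)
s(y, Y) = 8 (s(y, Y) = 8 + 0 = 8)
1/(s(158, 1/103) + l) = 1/(8 + 9205) = 1/9213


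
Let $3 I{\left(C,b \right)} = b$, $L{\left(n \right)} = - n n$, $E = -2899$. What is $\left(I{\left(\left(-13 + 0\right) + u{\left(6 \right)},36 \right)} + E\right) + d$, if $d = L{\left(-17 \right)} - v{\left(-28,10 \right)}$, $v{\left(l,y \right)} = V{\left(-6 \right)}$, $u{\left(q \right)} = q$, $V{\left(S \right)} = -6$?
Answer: $-3170$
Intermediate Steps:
$v{\left(l,y \right)} = -6$
$L{\left(n \right)} = - n^{2}$
$I{\left(C,b \right)} = \frac{b}{3}$
$d = -283$ ($d = - \left(-17\right)^{2} - -6 = \left(-1\right) 289 + 6 = -289 + 6 = -283$)
$\left(I{\left(\left(-13 + 0\right) + u{\left(6 \right)},36 \right)} + E\right) + d = \left(\frac{1}{3} \cdot 36 - 2899\right) - 283 = \left(12 - 2899\right) - 283 = -2887 - 283 = -3170$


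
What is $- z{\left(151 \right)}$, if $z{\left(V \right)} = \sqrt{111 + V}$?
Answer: $- \sqrt{262} \approx -16.186$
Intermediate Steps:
$- z{\left(151 \right)} = - \sqrt{111 + 151} = - \sqrt{262}$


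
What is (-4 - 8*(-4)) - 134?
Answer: -106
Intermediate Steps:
(-4 - 8*(-4)) - 134 = (-4 + 32) - 134 = 28 - 134 = -106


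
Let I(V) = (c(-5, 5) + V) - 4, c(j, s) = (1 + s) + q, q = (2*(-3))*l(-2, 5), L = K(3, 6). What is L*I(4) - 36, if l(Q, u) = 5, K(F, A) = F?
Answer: -108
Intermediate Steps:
L = 3
q = -30 (q = (2*(-3))*5 = -6*5 = -30)
c(j, s) = -29 + s (c(j, s) = (1 + s) - 30 = -29 + s)
I(V) = -28 + V (I(V) = ((-29 + 5) + V) - 4 = (-24 + V) - 4 = -28 + V)
L*I(4) - 36 = 3*(-28 + 4) - 36 = 3*(-24) - 36 = -72 - 36 = -108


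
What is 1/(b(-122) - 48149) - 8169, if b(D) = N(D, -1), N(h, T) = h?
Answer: -394325800/48271 ≈ -8169.0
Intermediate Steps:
b(D) = D
1/(b(-122) - 48149) - 8169 = 1/(-122 - 48149) - 8169 = 1/(-48271) - 8169 = -1/48271 - 8169 = -394325800/48271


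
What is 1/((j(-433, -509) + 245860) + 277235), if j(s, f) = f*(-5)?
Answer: 1/525640 ≈ 1.9024e-6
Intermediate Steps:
j(s, f) = -5*f
1/((j(-433, -509) + 245860) + 277235) = 1/((-5*(-509) + 245860) + 277235) = 1/((2545 + 245860) + 277235) = 1/(248405 + 277235) = 1/525640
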